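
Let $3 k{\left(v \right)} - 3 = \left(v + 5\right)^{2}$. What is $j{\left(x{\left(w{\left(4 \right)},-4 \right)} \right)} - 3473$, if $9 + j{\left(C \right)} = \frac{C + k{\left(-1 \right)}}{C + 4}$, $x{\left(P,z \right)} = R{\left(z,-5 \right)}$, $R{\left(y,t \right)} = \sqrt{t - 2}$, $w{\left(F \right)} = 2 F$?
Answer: $\frac{- 10443 \sqrt{7} + 41765 i}{3 \left(\sqrt{7} - 4 i\right)} \approx -3480.6 - 0.26841 i$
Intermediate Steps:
$k{\left(v \right)} = 1 + \frac{\left(5 + v\right)^{2}}{3}$ ($k{\left(v \right)} = 1 + \frac{\left(v + 5\right)^{2}}{3} = 1 + \frac{\left(5 + v\right)^{2}}{3}$)
$R{\left(y,t \right)} = \sqrt{-2 + t}$
$x{\left(P,z \right)} = i \sqrt{7}$ ($x{\left(P,z \right)} = \sqrt{-2 - 5} = \sqrt{-7} = i \sqrt{7}$)
$j{\left(C \right)} = -9 + \frac{\frac{19}{3} + C}{4 + C}$ ($j{\left(C \right)} = -9 + \frac{C + \left(1 + \frac{\left(5 - 1\right)^{2}}{3}\right)}{C + 4} = -9 + \frac{C + \left(1 + \frac{4^{2}}{3}\right)}{4 + C} = -9 + \frac{C + \left(1 + \frac{1}{3} \cdot 16\right)}{4 + C} = -9 + \frac{C + \left(1 + \frac{16}{3}\right)}{4 + C} = -9 + \frac{C + \frac{19}{3}}{4 + C} = -9 + \frac{\frac{19}{3} + C}{4 + C}$)
$j{\left(x{\left(w{\left(4 \right)},-4 \right)} \right)} - 3473 = \frac{-89 - 24 i \sqrt{7}}{3 \left(4 + i \sqrt{7}\right)} - 3473 = -3473 + \frac{-89 - 24 i \sqrt{7}}{3 \left(4 + i \sqrt{7}\right)}$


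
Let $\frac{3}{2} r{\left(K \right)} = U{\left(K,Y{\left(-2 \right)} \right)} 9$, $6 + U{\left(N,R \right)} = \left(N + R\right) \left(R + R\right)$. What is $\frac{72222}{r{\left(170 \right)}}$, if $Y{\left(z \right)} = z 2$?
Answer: $- \frac{12037}{1334} \approx -9.0232$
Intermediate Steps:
$Y{\left(z \right)} = 2 z$
$U{\left(N,R \right)} = -6 + 2 R \left(N + R\right)$ ($U{\left(N,R \right)} = -6 + \left(N + R\right) \left(R + R\right) = -6 + \left(N + R\right) 2 R = -6 + 2 R \left(N + R\right)$)
$r{\left(K \right)} = 156 - 48 K$ ($r{\left(K \right)} = \frac{2 \left(-6 + 2 \left(2 \left(-2\right)\right)^{2} + 2 K 2 \left(-2\right)\right) 9}{3} = \frac{2 \left(-6 + 2 \left(-4\right)^{2} + 2 K \left(-4\right)\right) 9}{3} = \frac{2 \left(-6 + 2 \cdot 16 - 8 K\right) 9}{3} = \frac{2 \left(-6 + 32 - 8 K\right) 9}{3} = \frac{2 \left(26 - 8 K\right) 9}{3} = \frac{2 \left(234 - 72 K\right)}{3} = 156 - 48 K$)
$\frac{72222}{r{\left(170 \right)}} = \frac{72222}{156 - 8160} = \frac{72222}{-8004} = 72222 \left(- \frac{1}{8004}\right) = - \frac{12037}{1334}$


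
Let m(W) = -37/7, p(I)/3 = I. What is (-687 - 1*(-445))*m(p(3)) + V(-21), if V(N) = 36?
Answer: 9206/7 ≈ 1315.1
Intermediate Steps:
p(I) = 3*I
m(W) = -37/7 (m(W) = -37*⅐ = -37/7)
(-687 - 1*(-445))*m(p(3)) + V(-21) = (-687 - 1*(-445))*(-37/7) + 36 = (-687 + 445)*(-37/7) + 36 = -242*(-37/7) + 36 = 8954/7 + 36 = 9206/7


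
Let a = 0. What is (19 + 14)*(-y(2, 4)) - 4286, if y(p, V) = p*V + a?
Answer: -4550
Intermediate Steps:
y(p, V) = V*p (y(p, V) = p*V + 0 = V*p + 0 = V*p)
(19 + 14)*(-y(2, 4)) - 4286 = (19 + 14)*(-4*2) - 4286 = 33*(-1*8) - 4286 = 33*(-8) - 4286 = -264 - 4286 = -4550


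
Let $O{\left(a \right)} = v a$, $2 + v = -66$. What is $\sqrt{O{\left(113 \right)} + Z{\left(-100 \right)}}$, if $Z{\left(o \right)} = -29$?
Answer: $3 i \sqrt{857} \approx 87.824 i$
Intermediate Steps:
$v = -68$ ($v = -2 - 66 = -68$)
$O{\left(a \right)} = - 68 a$
$\sqrt{O{\left(113 \right)} + Z{\left(-100 \right)}} = \sqrt{\left(-68\right) 113 - 29} = \sqrt{-7684 - 29} = \sqrt{-7713} = 3 i \sqrt{857}$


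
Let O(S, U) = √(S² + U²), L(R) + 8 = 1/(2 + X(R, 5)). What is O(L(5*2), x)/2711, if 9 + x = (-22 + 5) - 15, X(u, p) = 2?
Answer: √27857/10844 ≈ 0.015391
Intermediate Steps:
L(R) = -31/4 (L(R) = -8 + 1/(2 + 2) = -8 + 1/4 = -8 + ¼ = -31/4)
x = -41 (x = -9 + ((-22 + 5) - 15) = -9 + (-17 - 15) = -9 - 32 = -41)
O(L(5*2), x)/2711 = √((-31/4)² + (-41)²)/2711 = √(961/16 + 1681)*(1/2711) = √(27857/16)*(1/2711) = (√27857/4)*(1/2711) = √27857/10844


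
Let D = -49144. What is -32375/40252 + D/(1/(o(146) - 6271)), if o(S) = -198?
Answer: 12796615366697/40252 ≈ 3.1791e+8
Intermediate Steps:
-32375/40252 + D/(1/(o(146) - 6271)) = -32375/40252 - 49144/(1/(-198 - 6271)) = -32375*1/40252 - 49144/(1/(-6469)) = -32375/40252 - 49144/(-1/6469) = -32375/40252 - 49144*(-6469) = -32375/40252 + 317912536 = 12796615366697/40252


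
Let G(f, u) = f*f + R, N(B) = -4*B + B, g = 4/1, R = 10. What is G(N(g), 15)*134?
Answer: 20636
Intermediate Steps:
g = 4 (g = 4*1 = 4)
N(B) = -3*B
G(f, u) = 10 + f**2 (G(f, u) = f*f + 10 = f**2 + 10 = 10 + f**2)
G(N(g), 15)*134 = (10 + (-3*4)**2)*134 = (10 + (-12)**2)*134 = (10 + 144)*134 = 154*134 = 20636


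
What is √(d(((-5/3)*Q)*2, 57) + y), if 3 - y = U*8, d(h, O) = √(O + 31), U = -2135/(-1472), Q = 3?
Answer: √(-72818 + 16928*√22)/92 ≈ 0.88180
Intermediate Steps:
U = 2135/1472 (U = -2135*(-1/1472) = 2135/1472 ≈ 1.4504)
d(h, O) = √(31 + O)
y = -1583/184 (y = 3 - 2135*8/1472 = 3 - 1*2135/184 = 3 - 2135/184 = -1583/184 ≈ -8.6033)
√(d(((-5/3)*Q)*2, 57) + y) = √(√(31 + 57) - 1583/184) = √(√88 - 1583/184) = √(2*√22 - 1583/184) = √(-1583/184 + 2*√22)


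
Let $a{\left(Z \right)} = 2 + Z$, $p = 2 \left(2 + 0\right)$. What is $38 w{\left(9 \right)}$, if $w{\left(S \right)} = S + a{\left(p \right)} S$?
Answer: $2394$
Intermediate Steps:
$p = 4$ ($p = 2 \cdot 2 = 4$)
$w{\left(S \right)} = 7 S$ ($w{\left(S \right)} = S + \left(2 + 4\right) S = S + 6 S = 7 S$)
$38 w{\left(9 \right)} = 38 \cdot 7 \cdot 9 = 38 \cdot 63 = 2394$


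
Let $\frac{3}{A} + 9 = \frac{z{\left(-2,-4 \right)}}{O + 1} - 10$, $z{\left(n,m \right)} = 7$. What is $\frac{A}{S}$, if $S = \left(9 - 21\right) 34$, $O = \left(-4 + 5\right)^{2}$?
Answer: $\frac{1}{2108} \approx 0.00047438$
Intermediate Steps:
$O = 1$ ($O = 1^{2} = 1$)
$S = -408$ ($S = \left(-12\right) 34 = -408$)
$A = - \frac{6}{31}$ ($A = \frac{3}{-9 + \left(\frac{1}{1 + 1} \cdot 7 - 10\right)} = \frac{3}{-9 + \left(\frac{1}{2} \cdot 7 + \left(-13 + 3\right)\right)} = \frac{3}{-9 + \left(\frac{1}{2} \cdot 7 - 10\right)} = \frac{3}{-9 + \left(\frac{7}{2} - 10\right)} = \frac{3}{-9 - \frac{13}{2}} = \frac{3}{- \frac{31}{2}} = 3 \left(- \frac{2}{31}\right) = - \frac{6}{31} \approx -0.19355$)
$\frac{A}{S} = - \frac{6}{31 \left(-408\right)} = \left(- \frac{6}{31}\right) \left(- \frac{1}{408}\right) = \frac{1}{2108}$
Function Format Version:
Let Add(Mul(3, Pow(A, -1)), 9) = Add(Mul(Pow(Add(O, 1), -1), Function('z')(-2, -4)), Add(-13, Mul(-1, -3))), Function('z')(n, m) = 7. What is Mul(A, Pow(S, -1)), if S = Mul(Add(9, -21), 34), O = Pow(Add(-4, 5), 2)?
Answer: Rational(1, 2108) ≈ 0.00047438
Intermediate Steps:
O = 1 (O = Pow(1, 2) = 1)
S = -408 (S = Mul(-12, 34) = -408)
A = Rational(-6, 31) (A = Mul(3, Pow(Add(-9, Add(Mul(Pow(Add(1, 1), -1), 7), Add(-13, Mul(-1, -3)))), -1)) = Mul(3, Pow(Add(-9, Add(Mul(Pow(2, -1), 7), Add(-13, 3))), -1)) = Mul(3, Pow(Add(-9, Add(Mul(Rational(1, 2), 7), -10)), -1)) = Mul(3, Pow(Add(-9, Add(Rational(7, 2), -10)), -1)) = Mul(3, Pow(Add(-9, Rational(-13, 2)), -1)) = Mul(3, Pow(Rational(-31, 2), -1)) = Mul(3, Rational(-2, 31)) = Rational(-6, 31) ≈ -0.19355)
Mul(A, Pow(S, -1)) = Mul(Rational(-6, 31), Pow(-408, -1)) = Mul(Rational(-6, 31), Rational(-1, 408)) = Rational(1, 2108)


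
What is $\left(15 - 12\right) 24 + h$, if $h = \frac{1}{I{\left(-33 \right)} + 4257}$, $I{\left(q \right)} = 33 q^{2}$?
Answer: $\frac{2893969}{40194} \approx 72.0$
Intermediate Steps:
$h = \frac{1}{40194}$ ($h = \frac{1}{33 \left(-33\right)^{2} + 4257} = \frac{1}{33 \cdot 1089 + 4257} = \frac{1}{35937 + 4257} = \frac{1}{40194} \approx 2.4879 \cdot 10^{-5}$)
$\left(15 - 12\right) 24 + h = \left(15 - 12\right) 24 + \frac{1}{40194} = 3 \cdot 24 + \frac{1}{40194} = 72 + \frac{1}{40194} = \frac{2893969}{40194}$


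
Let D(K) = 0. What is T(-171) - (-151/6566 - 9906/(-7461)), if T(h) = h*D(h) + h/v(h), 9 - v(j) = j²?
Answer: -4920689983/3788476944 ≈ -1.2989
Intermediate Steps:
v(j) = 9 - j²
T(h) = h/(9 - h²) (T(h) = h*0 + h/(9 - h²) = 0 + h/(9 - h²) = h/(9 - h²))
T(-171) - (-151/6566 - 9906/(-7461)) = -1*(-171)/(-9 + (-171)²) - (-151/6566 - 9906/(-7461)) = -1*(-171)/(-9 + 29241) - (-151*1/6566 - 9906*(-1/7461)) = -1*(-171)/29232 - (-151/6566 + 3302/2487) = -1*(-171)*1/29232 - 1*21305395/16329642 = 19/3248 - 21305395/16329642 = -4920689983/3788476944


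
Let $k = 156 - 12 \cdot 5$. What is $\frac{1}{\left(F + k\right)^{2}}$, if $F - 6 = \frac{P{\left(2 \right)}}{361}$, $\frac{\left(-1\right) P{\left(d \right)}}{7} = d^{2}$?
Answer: $\frac{130321}{1353798436} \approx 9.6263 \cdot 10^{-5}$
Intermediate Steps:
$P{\left(d \right)} = - 7 d^{2}$
$k = 96$ ($k = 156 - 60 = 96$)
$F = \frac{2138}{361}$ ($F = 6 + \frac{\left(-7\right) 2^{2}}{361} = 6 + \left(-7\right) 4 \cdot \frac{1}{361} = 6 - \frac{28}{361} = \frac{2138}{361} \approx 5.9224$)
$\frac{1}{\left(F + k\right)^{2}} = \frac{1}{\left(\frac{2138}{361} + 96\right)^{2}} = \frac{1}{\left(\frac{36794}{361}\right)^{2}} = \frac{1}{\frac{1353798436}{130321}} = \frac{130321}{1353798436}$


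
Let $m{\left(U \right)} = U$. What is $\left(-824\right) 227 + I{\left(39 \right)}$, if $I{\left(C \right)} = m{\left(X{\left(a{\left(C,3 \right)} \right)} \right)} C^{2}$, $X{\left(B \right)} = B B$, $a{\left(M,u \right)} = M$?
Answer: $2126393$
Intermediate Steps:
$X{\left(B \right)} = B^{2}$
$I{\left(C \right)} = C^{4}$ ($I{\left(C \right)} = C^{2} C^{2} = C^{4}$)
$\left(-824\right) 227 + I{\left(39 \right)} = \left(-824\right) 227 + 39^{4} = -187048 + 2313441 = 2126393$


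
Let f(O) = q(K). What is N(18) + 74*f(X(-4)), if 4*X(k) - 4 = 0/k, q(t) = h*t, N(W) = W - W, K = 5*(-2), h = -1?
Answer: 740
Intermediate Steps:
K = -10
N(W) = 0
q(t) = -t
X(k) = 1 (X(k) = 1 + (0/k)/4 = 1 + (¼)*0 = 1 + 0 = 1)
f(O) = 10 (f(O) = -1*(-10) = 10)
N(18) + 74*f(X(-4)) = 0 + 74*10 = 0 + 740 = 740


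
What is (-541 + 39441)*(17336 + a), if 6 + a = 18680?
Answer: 1400789000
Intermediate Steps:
a = 18674 (a = -6 + 18680 = 18674)
(-541 + 39441)*(17336 + a) = (-541 + 39441)*(17336 + 18674) = 38900*36010 = 1400789000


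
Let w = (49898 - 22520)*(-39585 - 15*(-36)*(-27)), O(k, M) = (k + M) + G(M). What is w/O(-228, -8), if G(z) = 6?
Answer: 6447519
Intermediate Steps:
O(k, M) = 6 + M + k (O(k, M) = (k + M) + 6 = (M + k) + 6 = 6 + M + k)
w = -1482929370 (w = 27378*(-39585 + 540*(-27)) = 27378*(-39585 - 14580) = 27378*(-54165) = -1482929370)
w/O(-228, -8) = -1482929370/(6 - 8 - 228) = -1482929370/(-230) = -1482929370*(-1/230) = 6447519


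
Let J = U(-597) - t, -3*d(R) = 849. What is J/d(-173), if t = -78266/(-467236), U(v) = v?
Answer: 139509079/66113894 ≈ 2.1101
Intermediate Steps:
t = 39133/233618 (t = -78266*(-1/467236) = 39133/233618 ≈ 0.16751)
d(R) = -283 (d(R) = -⅓*849 = -283)
J = -139509079/233618 (J = -597 - 1*39133/233618 = -597 - 39133/233618 = -139509079/233618 ≈ -597.17)
J/d(-173) = -139509079/233618/(-283) = -139509079/233618*(-1/283) = 139509079/66113894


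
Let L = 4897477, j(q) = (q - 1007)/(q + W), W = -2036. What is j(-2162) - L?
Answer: -20559605277/4198 ≈ -4.8975e+6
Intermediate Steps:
j(q) = (-1007 + q)/(-2036 + q) (j(q) = (q - 1007)/(q - 2036) = (-1007 + q)/(-2036 + q))
j(-2162) - L = (-1007 - 2162)/(-2036 - 2162) - 1*4897477 = -3169/(-4198) - 4897477 = -1/4198*(-3169) - 4897477 = 3169/4198 - 4897477 = -20559605277/4198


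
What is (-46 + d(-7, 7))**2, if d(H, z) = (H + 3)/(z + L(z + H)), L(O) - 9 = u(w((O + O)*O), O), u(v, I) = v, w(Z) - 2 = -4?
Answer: 104976/49 ≈ 2142.4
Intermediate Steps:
w(Z) = -2 (w(Z) = 2 - 4 = -2)
L(O) = 7 (L(O) = 9 - 2 = 7)
d(H, z) = (3 + H)/(7 + z) (d(H, z) = (H + 3)/(z + 7) = (3 + H)/(7 + z))
(-46 + d(-7, 7))**2 = (-46 + (3 - 7)/(7 + 7))**2 = (-46 - 4/14)**2 = (-46 + (1/14)*(-4))**2 = (-46 - 2/7)**2 = (-324/7)**2 = 104976/49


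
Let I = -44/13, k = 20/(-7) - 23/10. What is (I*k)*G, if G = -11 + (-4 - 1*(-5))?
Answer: -15884/91 ≈ -174.55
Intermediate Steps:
G = -10 (G = -11 + (-4 + 5) = -11 + 1 = -10)
k = -361/70 (k = 20*(-⅐) - 23*⅒ = -20/7 - 23/10 = -361/70 ≈ -5.1571)
I = -44/13 (I = -44*1/13 = -44/13 ≈ -3.3846)
(I*k)*G = -44/13*(-361/70)*(-10) = (7942/455)*(-10) = -15884/91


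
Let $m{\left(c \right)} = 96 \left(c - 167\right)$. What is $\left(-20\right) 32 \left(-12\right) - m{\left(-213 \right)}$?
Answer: $44160$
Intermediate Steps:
$m{\left(c \right)} = -16032 + 96 c$ ($m{\left(c \right)} = 96 \left(-167 + c\right) = -16032 + 96 c$)
$\left(-20\right) 32 \left(-12\right) - m{\left(-213 \right)} = \left(-20\right) 32 \left(-12\right) - \left(-16032 + 96 \left(-213\right)\right) = \left(-640\right) \left(-12\right) - \left(-16032 - 20448\right) = 7680 - -36480 = 7680 + 36480 = 44160$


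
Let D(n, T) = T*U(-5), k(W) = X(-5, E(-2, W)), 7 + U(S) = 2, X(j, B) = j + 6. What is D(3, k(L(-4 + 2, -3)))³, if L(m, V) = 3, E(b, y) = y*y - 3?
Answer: -125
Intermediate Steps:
E(b, y) = -3 + y² (E(b, y) = y² - 3 = -3 + y²)
X(j, B) = 6 + j
U(S) = -5 (U(S) = -7 + 2 = -5)
k(W) = 1 (k(W) = 6 - 5 = 1)
D(n, T) = -5*T (D(n, T) = T*(-5) = -5*T)
D(3, k(L(-4 + 2, -3)))³ = (-5*1)³ = (-5)³ = -125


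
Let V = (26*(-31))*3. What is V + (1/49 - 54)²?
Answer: 1190407/2401 ≈ 495.80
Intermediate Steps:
V = -2418 (V = -806*3 = -2418)
V + (1/49 - 54)² = -2418 + (1/49 - 54)² = -2418 + (-2645/49)² = -2418 + 6996025/2401 = 1190407/2401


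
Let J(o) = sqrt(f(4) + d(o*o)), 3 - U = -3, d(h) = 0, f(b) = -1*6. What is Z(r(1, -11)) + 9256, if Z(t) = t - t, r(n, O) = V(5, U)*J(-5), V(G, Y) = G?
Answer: 9256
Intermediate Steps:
f(b) = -6
U = 6 (U = 3 - 1*(-3) = 3 + 3 = 6)
J(o) = I*sqrt(6) (J(o) = sqrt(-6 + 0) = sqrt(-6) = I*sqrt(6))
r(n, O) = 5*I*sqrt(6) (r(n, O) = 5*(I*sqrt(6)) = 5*I*sqrt(6))
Z(t) = 0
Z(r(1, -11)) + 9256 = 0 + 9256 = 9256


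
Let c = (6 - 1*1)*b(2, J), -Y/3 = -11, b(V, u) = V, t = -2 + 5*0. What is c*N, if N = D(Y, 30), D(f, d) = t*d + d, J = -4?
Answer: -300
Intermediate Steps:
t = -2 (t = -2 + 0 = -2)
Y = 33 (Y = -3*(-11) = 33)
c = 10 (c = (6 - 1*1)*2 = (6 - 1)*2 = 5*2 = 10)
D(f, d) = -d (D(f, d) = -2*d + d = -d)
N = -30 (N = -1*30 = -30)
c*N = 10*(-30) = -300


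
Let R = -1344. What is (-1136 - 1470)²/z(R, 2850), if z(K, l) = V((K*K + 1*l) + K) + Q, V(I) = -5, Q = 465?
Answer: 1697809/115 ≈ 14764.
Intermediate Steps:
z(K, l) = 460 (z(K, l) = -5 + 465 = 460)
(-1136 - 1470)²/z(R, 2850) = (-1136 - 1470)²/460 = (-2606)²*(1/460) = 6791236*(1/460) = 1697809/115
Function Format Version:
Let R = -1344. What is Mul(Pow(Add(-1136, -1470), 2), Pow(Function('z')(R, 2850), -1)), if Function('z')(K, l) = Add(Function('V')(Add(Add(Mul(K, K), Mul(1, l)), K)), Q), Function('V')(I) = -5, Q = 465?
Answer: Rational(1697809, 115) ≈ 14764.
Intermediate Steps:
Function('z')(K, l) = 460 (Function('z')(K, l) = Add(-5, 465) = 460)
Mul(Pow(Add(-1136, -1470), 2), Pow(Function('z')(R, 2850), -1)) = Mul(Pow(Add(-1136, -1470), 2), Pow(460, -1)) = Mul(Pow(-2606, 2), Rational(1, 460)) = Mul(6791236, Rational(1, 460)) = Rational(1697809, 115)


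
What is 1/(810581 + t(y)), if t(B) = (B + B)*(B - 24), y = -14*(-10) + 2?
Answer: 1/844093 ≈ 1.1847e-6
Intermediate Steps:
y = 142 (y = 140 + 2 = 142)
t(B) = 2*B*(-24 + B) (t(B) = (2*B)*(-24 + B) = 2*B*(-24 + B))
1/(810581 + t(y)) = 1/(810581 + 2*142*(-24 + 142)) = 1/(810581 + 2*142*118) = 1/(810581 + 33512) = 1/844093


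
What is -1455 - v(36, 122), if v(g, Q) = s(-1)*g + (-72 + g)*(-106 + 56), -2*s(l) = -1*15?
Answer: -3525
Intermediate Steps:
s(l) = 15/2 (s(l) = -(-1)*15/2 = -½*(-15) = 15/2)
v(g, Q) = 3600 - 85*g/2 (v(g, Q) = 15*g/2 + (-72 + g)*(-106 + 56) = 15*g/2 + (-72 + g)*(-50) = 15*g/2 + (3600 - 50*g) = 3600 - 85*g/2)
-1455 - v(36, 122) = -1455 - (3600 - 85/2*36) = -1455 - (3600 - 1530) = -1455 - 1*2070 = -1455 - 2070 = -3525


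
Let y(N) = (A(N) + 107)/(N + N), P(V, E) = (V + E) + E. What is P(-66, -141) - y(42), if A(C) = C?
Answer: -29381/84 ≈ -349.77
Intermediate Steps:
P(V, E) = V + 2*E (P(V, E) = (E + V) + E = V + 2*E)
y(N) = (107 + N)/(2*N) (y(N) = (N + 107)/(N + N) = (107 + N)/((2*N)) = (107 + N)*(1/(2*N)) = (107 + N)/(2*N))
P(-66, -141) - y(42) = (-66 + 2*(-141)) - (107 + 42)/(2*42) = (-66 - 282) - 149/(2*42) = -348 - 1*149/84 = -348 - 149/84 = -29381/84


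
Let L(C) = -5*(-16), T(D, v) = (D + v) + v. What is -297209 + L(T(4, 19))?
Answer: -297129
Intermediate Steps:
T(D, v) = D + 2*v
L(C) = 80
-297209 + L(T(4, 19)) = -297209 + 80 = -297129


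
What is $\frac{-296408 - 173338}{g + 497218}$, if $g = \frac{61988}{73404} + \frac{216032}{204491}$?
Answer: $- \frac{1762775576227386}{1865874530803597} \approx -0.94475$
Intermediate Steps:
$g = \frac{7133400259}{3752614341}$ ($g = 61988 \cdot \frac{1}{73404} + 216032 \cdot \frac{1}{204491} = \frac{15497}{18351} + \frac{216032}{204491} = \frac{7133400259}{3752614341} \approx 1.9009$)
$\frac{-296408 - 173338}{g + 497218} = \frac{-296408 - 173338}{\frac{7133400259}{3752614341} + 497218} = - \frac{469746}{\frac{1865874530803597}{3752614341}} = \left(-469746\right) \frac{3752614341}{1865874530803597} = - \frac{1762775576227386}{1865874530803597}$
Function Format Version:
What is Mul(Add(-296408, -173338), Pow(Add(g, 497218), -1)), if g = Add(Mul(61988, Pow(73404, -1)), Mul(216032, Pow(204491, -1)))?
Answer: Rational(-1762775576227386, 1865874530803597) ≈ -0.94475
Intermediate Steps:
g = Rational(7133400259, 3752614341) (g = Add(Mul(61988, Rational(1, 73404)), Mul(216032, Rational(1, 204491))) = Add(Rational(15497, 18351), Rational(216032, 204491)) = Rational(7133400259, 3752614341) ≈ 1.9009)
Mul(Add(-296408, -173338), Pow(Add(g, 497218), -1)) = Mul(Add(-296408, -173338), Pow(Add(Rational(7133400259, 3752614341), 497218), -1)) = Mul(-469746, Pow(Rational(1865874530803597, 3752614341), -1)) = Mul(-469746, Rational(3752614341, 1865874530803597)) = Rational(-1762775576227386, 1865874530803597)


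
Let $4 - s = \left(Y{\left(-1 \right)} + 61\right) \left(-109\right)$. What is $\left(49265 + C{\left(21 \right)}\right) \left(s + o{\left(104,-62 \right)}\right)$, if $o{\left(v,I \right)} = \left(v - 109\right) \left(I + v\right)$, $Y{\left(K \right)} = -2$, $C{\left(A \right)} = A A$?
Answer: $309419850$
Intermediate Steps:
$C{\left(A \right)} = A^{2}$
$s = 6435$ ($s = 4 - \left(-2 + 61\right) \left(-109\right) = 4 - 59 \left(-109\right) = 4 - -6431 = 4 + 6431 = 6435$)
$o{\left(v,I \right)} = \left(-109 + v\right) \left(I + v\right)$
$\left(49265 + C{\left(21 \right)}\right) \left(s + o{\left(104,-62 \right)}\right) = \left(49265 + 21^{2}\right) \left(6435 - \left(11026 - 10816\right)\right) = \left(49265 + 441\right) \left(6435 + \left(10816 + 6758 - 11336 - 6448\right)\right) = 49706 \left(6435 - 210\right) = 49706 \cdot 6225 = 309419850$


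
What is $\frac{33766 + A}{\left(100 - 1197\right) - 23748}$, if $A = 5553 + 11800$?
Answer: $- \frac{51119}{24845} \approx -2.0575$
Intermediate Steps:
$A = 17353$
$\frac{33766 + A}{\left(100 - 1197\right) - 23748} = \frac{33766 + 17353}{\left(100 - 1197\right) - 23748} = \frac{51119}{\left(100 - 1197\right) - 23748} = \frac{51119}{-1097 - 23748} = \frac{51119}{-24845} = 51119 \left(- \frac{1}{24845}\right) = - \frac{51119}{24845}$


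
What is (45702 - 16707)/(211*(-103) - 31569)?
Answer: -28995/53302 ≈ -0.54398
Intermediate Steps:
(45702 - 16707)/(211*(-103) - 31569) = 28995/(-21733 - 31569) = 28995/(-53302) = 28995*(-1/53302) = -28995/53302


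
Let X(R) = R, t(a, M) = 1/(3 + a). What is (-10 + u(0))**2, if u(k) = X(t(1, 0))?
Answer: 1521/16 ≈ 95.063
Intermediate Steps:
u(k) = 1/4 (u(k) = 1/(3 + 1) = 1/4)
(-10 + u(0))**2 = (-10 + 1/4)**2 = (-39/4)**2 = 1521/16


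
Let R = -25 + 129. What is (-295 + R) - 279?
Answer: -470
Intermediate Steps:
R = 104
(-295 + R) - 279 = (-295 + 104) - 279 = -191 - 279 = -470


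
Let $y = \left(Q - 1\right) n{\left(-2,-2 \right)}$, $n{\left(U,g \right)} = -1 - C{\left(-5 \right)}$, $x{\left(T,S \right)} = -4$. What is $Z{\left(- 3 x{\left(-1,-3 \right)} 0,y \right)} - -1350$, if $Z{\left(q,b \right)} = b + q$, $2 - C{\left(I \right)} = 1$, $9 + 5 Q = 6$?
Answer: $\frac{6766}{5} \approx 1353.2$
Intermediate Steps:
$Q = - \frac{3}{5}$ ($Q = - \frac{9}{5} + \frac{1}{5} \cdot 6 = - \frac{9}{5} + \frac{6}{5} = - \frac{3}{5} \approx -0.6$)
$C{\left(I \right)} = 1$ ($C{\left(I \right)} = 2 - 1 = 1$)
$n{\left(U,g \right)} = -2$ ($n{\left(U,g \right)} = -1 - 1 = -2$)
$y = \frac{16}{5}$ ($y = \left(- \frac{3}{5} - 1\right) \left(-2\right) = \left(- \frac{8}{5}\right) \left(-2\right) = \frac{16}{5} \approx 3.2$)
$Z{\left(- 3 x{\left(-1,-3 \right)} 0,y \right)} - -1350 = \left(\frac{16}{5} + \left(-3\right) \left(-4\right) 0\right) - -1350 = \left(\frac{16}{5} + 12 \cdot 0\right) + 1350 = \left(\frac{16}{5} + 0\right) + 1350 = \frac{16}{5} + 1350 = \frac{6766}{5}$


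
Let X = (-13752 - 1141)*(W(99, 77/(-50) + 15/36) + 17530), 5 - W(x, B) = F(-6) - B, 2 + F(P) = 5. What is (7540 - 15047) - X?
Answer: 78323951759/300 ≈ 2.6108e+8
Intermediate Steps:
F(P) = 3 (F(P) = -2 + 5 = 3)
W(x, B) = 2 + B (W(x, B) = 5 - (3 - B) = 5 + (-3 + B) = 2 + B)
X = -78326203859/300 (X = (-13752 - 1141)*((2 + (77/(-50) + 15/36)) + 17530) = -14893*((2 + (77*(-1/50) + 15*(1/36))) + 17530) = -14893*((2 + (-77/50 + 5/12)) + 17530) = -14893*((2 - 337/300) + 17530) = -14893*(263/300 + 17530) = -14893*5259263/300 = -78326203859/300 ≈ -2.6109e+8)
(7540 - 15047) - X = (7540 - 15047) - 1*(-78326203859/300) = -7507 + 78326203859/300 = 78323951759/300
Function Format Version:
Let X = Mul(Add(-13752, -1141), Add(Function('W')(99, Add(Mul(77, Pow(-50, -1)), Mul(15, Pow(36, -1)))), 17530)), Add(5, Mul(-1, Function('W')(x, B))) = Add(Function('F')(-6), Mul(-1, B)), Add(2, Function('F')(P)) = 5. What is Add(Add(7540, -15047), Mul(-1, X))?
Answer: Rational(78323951759, 300) ≈ 2.6108e+8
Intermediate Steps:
Function('F')(P) = 3 (Function('F')(P) = Add(-2, 5) = 3)
Function('W')(x, B) = Add(2, B) (Function('W')(x, B) = Add(5, Mul(-1, Add(3, Mul(-1, B)))) = Add(5, Add(-3, B)) = Add(2, B))
X = Rational(-78326203859, 300) (X = Mul(Add(-13752, -1141), Add(Add(2, Add(Mul(77, Pow(-50, -1)), Mul(15, Pow(36, -1)))), 17530)) = Mul(-14893, Add(Add(2, Add(Mul(77, Rational(-1, 50)), Mul(15, Rational(1, 36)))), 17530)) = Mul(-14893, Add(Add(2, Add(Rational(-77, 50), Rational(5, 12))), 17530)) = Mul(-14893, Add(Add(2, Rational(-337, 300)), 17530)) = Mul(-14893, Add(Rational(263, 300), 17530)) = Mul(-14893, Rational(5259263, 300)) = Rational(-78326203859, 300) ≈ -2.6109e+8)
Add(Add(7540, -15047), Mul(-1, X)) = Add(Add(7540, -15047), Mul(-1, Rational(-78326203859, 300))) = Add(-7507, Rational(78326203859, 300)) = Rational(78323951759, 300)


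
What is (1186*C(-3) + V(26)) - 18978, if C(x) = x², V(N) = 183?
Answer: -8121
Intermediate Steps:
(1186*C(-3) + V(26)) - 18978 = (1186*(-3)² + 183) - 18978 = (1186*9 + 183) - 18978 = (10674 + 183) - 18978 = 10857 - 18978 = -8121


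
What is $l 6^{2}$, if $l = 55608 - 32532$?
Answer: $830736$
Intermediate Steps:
$l = 23076$
$l 6^{2} = 23076 \cdot 6^{2} = 23076 \cdot 36 = 830736$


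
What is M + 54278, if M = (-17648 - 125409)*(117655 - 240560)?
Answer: 17582474863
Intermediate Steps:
M = 17582420585 (M = -143057*(-122905) = 17582420585)
M + 54278 = 17582420585 + 54278 = 17582474863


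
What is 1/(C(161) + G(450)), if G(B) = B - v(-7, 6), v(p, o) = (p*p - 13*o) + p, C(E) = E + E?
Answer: 1/808 ≈ 0.0012376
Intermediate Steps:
C(E) = 2*E
v(p, o) = p + p**2 - 13*o (v(p, o) = (p**2 - 13*o) + p = p + p**2 - 13*o)
G(B) = 36 + B (G(B) = B - (-7 + (-7)**2 - 13*6) = B - (-7 + 49 - 78) = B - 1*(-36) = B + 36 = 36 + B)
1/(C(161) + G(450)) = 1/(2*161 + (36 + 450)) = 1/(322 + 486) = 1/808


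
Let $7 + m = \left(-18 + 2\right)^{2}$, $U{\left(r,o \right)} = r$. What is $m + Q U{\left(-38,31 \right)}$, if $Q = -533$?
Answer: $20503$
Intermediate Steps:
$m = 249$ ($m = -7 + \left(-18 + 2\right)^{2} = -7 + \left(-16\right)^{2} = -7 + 256 = 249$)
$m + Q U{\left(-38,31 \right)} = 249 - -20254 = 249 + 20254 = 20503$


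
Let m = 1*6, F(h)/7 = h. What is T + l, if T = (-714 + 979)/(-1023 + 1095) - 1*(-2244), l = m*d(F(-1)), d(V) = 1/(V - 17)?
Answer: 161815/72 ≈ 2247.4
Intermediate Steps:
F(h) = 7*h
d(V) = 1/(-17 + V)
m = 6
l = -¼ (l = 6/(-17 + 7*(-1)) = 6/(-17 - 7) = 6/(-24) = 6*(-1/24) = -¼ ≈ -0.25000)
T = 161833/72 (T = 265/72 + 2244 = 161833/72 ≈ 2247.7)
T + l = 161833/72 - ¼ = 161815/72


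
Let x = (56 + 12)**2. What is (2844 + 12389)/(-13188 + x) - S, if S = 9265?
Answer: -79360693/8564 ≈ -9266.8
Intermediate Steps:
x = 4624 (x = 68**2 = 4624)
(2844 + 12389)/(-13188 + x) - S = (2844 + 12389)/(-13188 + 4624) - 1*9265 = 15233/(-8564) - 9265 = 15233*(-1/8564) - 9265 = -15233/8564 - 9265 = -79360693/8564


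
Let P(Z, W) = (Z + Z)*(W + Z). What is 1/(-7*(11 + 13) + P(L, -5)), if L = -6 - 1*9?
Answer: 1/432 ≈ 0.0023148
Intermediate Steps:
L = -15 (L = -6 - 9 = -15)
P(Z, W) = 2*Z*(W + Z) (P(Z, W) = (2*Z)*(W + Z) = 2*Z*(W + Z))
1/(-7*(11 + 13) + P(L, -5)) = 1/(-7*(11 + 13) + 2*(-15)*(-5 - 15)) = 1/(-7*24 + 2*(-15)*(-20)) = 1/(-168 + 600) = 1/432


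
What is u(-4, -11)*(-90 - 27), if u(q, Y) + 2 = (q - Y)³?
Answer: -39897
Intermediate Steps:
u(q, Y) = -2 + (q - Y)³
u(-4, -11)*(-90 - 27) = (-2 - (-11 - 1*(-4))³)*(-90 - 27) = (-2 - (-11 + 4)³)*(-117) = (-2 - 1*(-7)³)*(-117) = (-2 - 1*(-343))*(-117) = (-2 + 343)*(-117) = 341*(-117) = -39897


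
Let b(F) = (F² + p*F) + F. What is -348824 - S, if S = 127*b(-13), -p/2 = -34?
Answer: -256368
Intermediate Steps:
p = 68 (p = -2*(-34) = 68)
b(F) = F² + 69*F (b(F) = (F² + 68*F) + F = F² + 69*F)
S = -92456 (S = 127*(-13*(69 - 13)) = 127*(-13*56) = 127*(-728) = -92456)
-348824 - S = -348824 - 1*(-92456) = -348824 + 92456 = -256368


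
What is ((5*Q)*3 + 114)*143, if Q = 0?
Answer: 16302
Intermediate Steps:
((5*Q)*3 + 114)*143 = ((5*0)*3 + 114)*143 = (0*3 + 114)*143 = (0 + 114)*143 = 114*143 = 16302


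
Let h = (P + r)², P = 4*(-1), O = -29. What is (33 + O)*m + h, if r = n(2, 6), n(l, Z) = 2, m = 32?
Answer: 132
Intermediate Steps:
r = 2
P = -4
h = 4 (h = (-4 + 2)² = (-2)² = 4)
(33 + O)*m + h = (33 - 29)*32 + 4 = 4*32 + 4 = 128 + 4 = 132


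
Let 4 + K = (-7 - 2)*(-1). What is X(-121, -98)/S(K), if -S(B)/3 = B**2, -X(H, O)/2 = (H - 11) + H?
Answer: -506/75 ≈ -6.7467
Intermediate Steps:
X(H, O) = 22 - 4*H (X(H, O) = -2*((H - 11) + H) = -2*((-11 + H) + H) = -2*(-11 + 2*H) = 22 - 4*H)
K = 5 (K = -4 + (-7 - 2)*(-1) = -4 - 9*(-1) = -4 + 9 = 5)
S(B) = -3*B**2
X(-121, -98)/S(K) = (22 - 4*(-121))/((-3*5**2)) = (22 + 484)/((-3*25)) = 506/(-75) = 506*(-1/75) = -506/75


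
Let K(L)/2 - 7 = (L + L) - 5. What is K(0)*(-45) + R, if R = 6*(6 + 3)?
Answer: -126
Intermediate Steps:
K(L) = 4 + 4*L (K(L) = 14 + 2*((L + L) - 5) = 14 + 2*(2*L - 5) = 14 + 2*(-5 + 2*L) = 14 + (-10 + 4*L) = 4 + 4*L)
R = 54 (R = 6*9 = 54)
K(0)*(-45) + R = (4 + 4*0)*(-45) + 54 = (4 + 0)*(-45) + 54 = 4*(-45) + 54 = -180 + 54 = -126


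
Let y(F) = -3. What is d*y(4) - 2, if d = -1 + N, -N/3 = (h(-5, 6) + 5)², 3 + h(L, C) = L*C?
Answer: 7057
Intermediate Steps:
h(L, C) = -3 + C*L (h(L, C) = -3 + L*C = -3 + C*L)
N = -2352 (N = -3*((-3 + 6*(-5)) + 5)² = -3*((-3 - 30) + 5)² = -3*(-33 + 5)² = -3*(-28)² = -3*784 = -2352)
d = -2353 (d = -1 - 2352 = -2353)
d*y(4) - 2 = -2353*(-3) - 2 = 7059 - 2 = 7057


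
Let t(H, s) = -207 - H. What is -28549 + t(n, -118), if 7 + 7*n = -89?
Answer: -201196/7 ≈ -28742.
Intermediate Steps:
n = -96/7 (n = -1 + (1/7)*(-89) = -1 - 89/7 = -96/7 ≈ -13.714)
-28549 + t(n, -118) = -28549 + (-207 - 1*(-96/7)) = -28549 + (-207 + 96/7) = -28549 - 1353/7 = -201196/7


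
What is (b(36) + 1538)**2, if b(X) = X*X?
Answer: 8031556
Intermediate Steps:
b(X) = X**2
(b(36) + 1538)**2 = (36**2 + 1538)**2 = (1296 + 1538)**2 = 2834**2 = 8031556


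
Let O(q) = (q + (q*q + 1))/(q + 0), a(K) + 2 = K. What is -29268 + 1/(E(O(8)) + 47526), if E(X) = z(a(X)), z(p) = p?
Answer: -11129596012/380265 ≈ -29268.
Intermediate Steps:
a(K) = -2 + K
O(q) = (1 + q + q²)/q (O(q) = (q + (q² + 1))/q = (q + (1 + q²))/q = (1 + q + q²)/q)
E(X) = -2 + X
-29268 + 1/(E(O(8)) + 47526) = -29268 + 1/((-2 + (1 + 8 + 1/8)) + 47526) = -29268 + 1/((-2 + (1 + 8 + ⅛)) + 47526) = -29268 + 1/((-2 + 73/8) + 47526) = -29268 + 1/(57/8 + 47526) = -29268 + 1/(380265/8) = -29268 + 8/380265 = -11129596012/380265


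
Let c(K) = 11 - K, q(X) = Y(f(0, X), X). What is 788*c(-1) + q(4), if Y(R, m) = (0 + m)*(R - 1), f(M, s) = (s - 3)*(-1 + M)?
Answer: 9448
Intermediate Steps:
f(M, s) = (-1 + M)*(-3 + s) (f(M, s) = (-3 + s)*(-1 + M) = (-1 + M)*(-3 + s))
Y(R, m) = m*(-1 + R)
q(X) = X*(2 - X) (q(X) = X*(-1 + (3 - X - 3*0 + 0*X)) = X*(-1 + (3 - X + 0 + 0)) = X*(-1 + (3 - X)) = X*(2 - X))
788*c(-1) + q(4) = 788*(11 - 1*(-1)) + 4*(2 - 1*4) = 788*(11 + 1) + 4*(2 - 4) = 788*12 + 4*(-2) = 9456 - 8 = 9448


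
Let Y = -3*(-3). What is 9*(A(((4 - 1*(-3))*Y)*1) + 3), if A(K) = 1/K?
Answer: 190/7 ≈ 27.143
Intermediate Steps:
Y = 9
9*(A(((4 - 1*(-3))*Y)*1) + 3) = 9*(1/(((4 - 1*(-3))*9)*1) + 3) = 9*(1/(((4 + 3)*9)*1) + 3) = 9*(1/((7*9)*1) + 3) = 9*(1/(63*1) + 3) = 9*(1/63 + 3) = 9*(190/63) = 190/7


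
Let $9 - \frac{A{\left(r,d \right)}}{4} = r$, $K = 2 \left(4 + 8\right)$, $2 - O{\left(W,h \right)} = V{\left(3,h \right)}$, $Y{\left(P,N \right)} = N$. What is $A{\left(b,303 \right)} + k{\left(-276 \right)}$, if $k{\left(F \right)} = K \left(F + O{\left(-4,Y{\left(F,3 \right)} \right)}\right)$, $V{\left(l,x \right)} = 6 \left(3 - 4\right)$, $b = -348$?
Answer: $-5004$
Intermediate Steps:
$V{\left(l,x \right)} = -6$ ($V{\left(l,x \right)} = 6 \left(-1\right) = -6$)
$O{\left(W,h \right)} = 8$ ($O{\left(W,h \right)} = 2 - -6 = 2 + 6 = 8$)
$K = 24$ ($K = 2 \cdot 12 = 24$)
$A{\left(r,d \right)} = 36 - 4 r$
$k{\left(F \right)} = 192 + 24 F$ ($k{\left(F \right)} = 24 \left(F + 8\right) = 24 \left(8 + F\right) = 192 + 24 F$)
$A{\left(b,303 \right)} + k{\left(-276 \right)} = \left(36 - -1392\right) + \left(192 + 24 \left(-276\right)\right) = \left(36 + 1392\right) + \left(192 - 6624\right) = 1428 - 6432 = -5004$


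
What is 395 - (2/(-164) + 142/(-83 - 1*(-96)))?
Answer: 409439/1066 ≈ 384.09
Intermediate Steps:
395 - (2/(-164) + 142/(-83 - 1*(-96))) = 395 - (2*(-1/164) + 142/(-83 + 96)) = 395 - (-1/82 + 142/13) = 395 - 1*11631/1066 = 395 - 11631/1066 = 409439/1066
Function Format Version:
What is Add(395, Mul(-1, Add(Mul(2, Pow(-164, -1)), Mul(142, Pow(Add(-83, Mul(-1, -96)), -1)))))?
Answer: Rational(409439, 1066) ≈ 384.09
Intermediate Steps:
Add(395, Mul(-1, Add(Mul(2, Pow(-164, -1)), Mul(142, Pow(Add(-83, Mul(-1, -96)), -1))))) = Add(395, Mul(-1, Add(Mul(2, Rational(-1, 164)), Mul(142, Pow(Add(-83, 96), -1))))) = Add(395, Mul(-1, Add(Rational(-1, 82), Mul(142, Pow(13, -1))))) = Add(395, Mul(-1, Add(Rational(-1, 82), Mul(142, Rational(1, 13))))) = Add(395, Mul(-1, Add(Rational(-1, 82), Rational(142, 13)))) = Add(395, Mul(-1, Rational(11631, 1066))) = Add(395, Rational(-11631, 1066)) = Rational(409439, 1066)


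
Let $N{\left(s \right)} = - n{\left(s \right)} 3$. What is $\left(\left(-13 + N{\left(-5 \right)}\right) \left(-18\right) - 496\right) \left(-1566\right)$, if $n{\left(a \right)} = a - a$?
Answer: $410292$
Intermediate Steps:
$n{\left(a \right)} = 0$
$N{\left(s \right)} = 0$ ($N{\left(s \right)} = \left(-1\right) 0 \cdot 3 = 0 \cdot 3 = 0$)
$\left(\left(-13 + N{\left(-5 \right)}\right) \left(-18\right) - 496\right) \left(-1566\right) = \left(\left(-13 + 0\right) \left(-18\right) - 496\right) \left(-1566\right) = \left(\left(-13\right) \left(-18\right) - 496\right) \left(-1566\right) = \left(234 - 496\right) \left(-1566\right) = \left(-262\right) \left(-1566\right) = 410292$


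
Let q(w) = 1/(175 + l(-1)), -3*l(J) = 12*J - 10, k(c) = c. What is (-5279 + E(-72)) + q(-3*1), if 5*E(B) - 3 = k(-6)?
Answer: -14439691/2735 ≈ -5279.6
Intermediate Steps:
E(B) = -⅗ (E(B) = ⅗ + (⅕)*(-6) = ⅗ - 6/5 = -⅗)
l(J) = 10/3 - 4*J (l(J) = -(12*J - 10)/3 = -(-10 + 12*J)/3 = 10/3 - 4*J)
q(w) = 3/547 (q(w) = 1/(175 + (10/3 - 4*(-1))) = 1/(175 + (10/3 + 4)) = 1/(175 + 22/3) = 1/(547/3) = 3/547)
(-5279 + E(-72)) + q(-3*1) = (-5279 - ⅗) + 3/547 = -26398/5 + 3/547 = -14439691/2735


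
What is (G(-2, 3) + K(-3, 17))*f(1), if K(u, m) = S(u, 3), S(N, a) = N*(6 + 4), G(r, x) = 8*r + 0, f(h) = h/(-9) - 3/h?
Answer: 1288/9 ≈ 143.11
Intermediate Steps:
f(h) = -3/h - h/9 (f(h) = h*(-⅑) - 3/h = -h/9 - 3/h = -3/h - h/9)
G(r, x) = 8*r
S(N, a) = 10*N (S(N, a) = N*10 = 10*N)
K(u, m) = 10*u
(G(-2, 3) + K(-3, 17))*f(1) = (8*(-2) + 10*(-3))*(-3/1 - ⅑*1) = (-16 - 30)*(-3*1 - ⅑) = -46*(-3 - ⅑) = -46*(-28/9) = 1288/9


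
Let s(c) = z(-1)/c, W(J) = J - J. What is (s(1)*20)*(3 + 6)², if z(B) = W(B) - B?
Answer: 1620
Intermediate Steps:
W(J) = 0
z(B) = -B (z(B) = 0 - B = -B)
s(c) = 1/c (s(c) = (-1*(-1))/c = 1/c)
(s(1)*20)*(3 + 6)² = (20/1)*(3 + 6)² = (1*20)*9² = 20*81 = 1620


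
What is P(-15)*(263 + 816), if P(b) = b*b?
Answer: 242775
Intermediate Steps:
P(b) = b**2
P(-15)*(263 + 816) = (-15)**2*(263 + 816) = 225*1079 = 242775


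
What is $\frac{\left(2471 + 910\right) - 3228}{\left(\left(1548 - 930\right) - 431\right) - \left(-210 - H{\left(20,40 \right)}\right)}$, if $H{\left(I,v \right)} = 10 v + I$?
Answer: $\frac{153}{817} \approx 0.18727$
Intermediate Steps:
$H{\left(I,v \right)} = I + 10 v$
$\frac{\left(2471 + 910\right) - 3228}{\left(\left(1548 - 930\right) - 431\right) - \left(-210 - H{\left(20,40 \right)}\right)} = \frac{\left(2471 + 910\right) - 3228}{\left(\left(1548 - 930\right) - 431\right) + \left(\left(1544 + \left(20 + 10 \cdot 40\right)\right) - 1334\right)} = \frac{3381 - 3228}{\left(618 - 431\right) + \left(\left(1544 + \left(20 + 400\right)\right) - 1334\right)} = \frac{153}{187 + \left(\left(1544 + 420\right) - 1334\right)} = \frac{153}{187 + \left(1964 - 1334\right)} = \frac{153}{187 + 630} = \frac{153}{817}$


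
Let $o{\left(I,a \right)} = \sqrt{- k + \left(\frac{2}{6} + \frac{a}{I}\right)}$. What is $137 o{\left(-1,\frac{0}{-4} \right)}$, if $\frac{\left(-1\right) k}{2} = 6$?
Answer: $\frac{137 \sqrt{111}}{3} \approx 481.13$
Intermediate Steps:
$k = -12$ ($k = \left(-2\right) 6 = -12$)
$o{\left(I,a \right)} = \sqrt{\frac{37}{3} + \frac{a}{I}}$ ($o{\left(I,a \right)} = \sqrt{\left(-1\right) \left(-12\right) + \left(\frac{2}{6} + \frac{a}{I}\right)} = \sqrt{12 + \left(2 \cdot \frac{1}{6} + \frac{a}{I}\right)} = \sqrt{12 + \left(\frac{1}{3} + \frac{a}{I}\right)} = \sqrt{\frac{37}{3} + \frac{a}{I}}$)
$137 o{\left(-1,\frac{0}{-4} \right)} = 137 \frac{\sqrt{111 + \frac{9 \frac{0}{-4}}{-1}}}{3} = 137 \frac{\sqrt{111 + 9 \cdot 0 \left(- \frac{1}{4}\right) \left(-1\right)}}{3} = 137 \frac{\sqrt{111 + 9 \cdot 0 \left(-1\right)}}{3} = 137 \frac{\sqrt{111 + 0}}{3} = 137 \frac{\sqrt{111}}{3} = \frac{137 \sqrt{111}}{3}$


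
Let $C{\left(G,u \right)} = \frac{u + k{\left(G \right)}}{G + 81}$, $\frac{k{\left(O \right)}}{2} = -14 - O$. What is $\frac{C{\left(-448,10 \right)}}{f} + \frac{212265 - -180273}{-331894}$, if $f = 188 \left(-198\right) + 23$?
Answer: $- \frac{2679469224857}{2265635725349} \approx -1.1827$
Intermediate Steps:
$k{\left(O \right)} = -28 - 2 O$ ($k{\left(O \right)} = 2 \left(-14 - O\right) = -28 - 2 O$)
$C{\left(G,u \right)} = \frac{-28 + u - 2 G}{81 + G}$ ($C{\left(G,u \right)} = \frac{u - \left(28 + 2 G\right)}{G + 81} = \frac{-28 + u - 2 G}{81 + G}$)
$f = -37201$ ($f = -37224 + 23 = -37201$)
$\frac{C{\left(-448,10 \right)}}{f} + \frac{212265 - -180273}{-331894} = \frac{\frac{1}{81 - 448} \left(-28 + 10 - -896\right)}{-37201} + \frac{212265 - -180273}{-331894} = \frac{-28 + 10 + 896}{-367} \left(- \frac{1}{37201}\right) + \left(212265 + 180273\right) \left(- \frac{1}{331894}\right) = \left(- \frac{1}{367}\right) 878 \left(- \frac{1}{37201}\right) + 392538 \left(- \frac{1}{331894}\right) = \left(- \frac{878}{367}\right) \left(- \frac{1}{37201}\right) - \frac{196269}{165947} = \frac{878}{13652767} - \frac{196269}{165947} = - \frac{2679469224857}{2265635725349}$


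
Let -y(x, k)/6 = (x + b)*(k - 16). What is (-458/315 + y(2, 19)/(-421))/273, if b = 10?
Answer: -124778/36203895 ≈ -0.0034465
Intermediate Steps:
y(x, k) = -6*(-16 + k)*(10 + x) (y(x, k) = -6*(x + 10)*(k - 16) = -6*(10 + x)*(-16 + k) = -6*(-16 + k)*(10 + x))
(-458/315 + y(2, 19)/(-421))/273 = (-458/315 + (960 - 60*19 + 96*2 - 6*19*2)/(-421))/273 = (-458*1/315 + (960 - 1140 + 192 - 228)*(-1/421))*(1/273) = (-458/315 - 216*(-1/421))*(1/273) = (-458/315 + 216/421)*(1/273) = -124778/132615*1/273 = -124778/36203895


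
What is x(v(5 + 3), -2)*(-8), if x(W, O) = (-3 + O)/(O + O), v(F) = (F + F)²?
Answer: -10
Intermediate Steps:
v(F) = 4*F² (v(F) = (2*F)² = 4*F²)
x(W, O) = (-3 + O)/(2*O) (x(W, O) = (-3 + O)/((2*O)) = (-3 + O)*(1/(2*O)) = (-3 + O)/(2*O))
x(v(5 + 3), -2)*(-8) = ((½)*(-3 - 2)/(-2))*(-8) = ((½)*(-½)*(-5))*(-8) = (5/4)*(-8) = -10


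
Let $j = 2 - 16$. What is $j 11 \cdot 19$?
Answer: $-2926$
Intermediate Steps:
$j = -14$ ($j = 2 - 16 = -14$)
$j 11 \cdot 19 = \left(-14\right) 11 \cdot 19 = \left(-154\right) 19 = -2926$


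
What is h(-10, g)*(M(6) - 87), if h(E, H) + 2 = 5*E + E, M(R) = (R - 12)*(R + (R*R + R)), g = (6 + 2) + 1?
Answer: 23250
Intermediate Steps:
g = 9 (g = 8 + 1 = 9)
M(R) = (-12 + R)*(R**2 + 2*R) (M(R) = (-12 + R)*(R + (R**2 + R)) = (-12 + R)*(R + (R + R**2)) = (-12 + R)*(R**2 + 2*R))
h(E, H) = -2 + 6*E (h(E, H) = -2 + (5*E + E) = -2 + 6*E)
h(-10, g)*(M(6) - 87) = (-2 + 6*(-10))*(6*(-24 + 6**2 - 10*6) - 87) = (-2 - 60)*(6*(-24 + 36 - 60) - 87) = -62*(6*(-48) - 87) = -62*(-288 - 87) = -62*(-375) = 23250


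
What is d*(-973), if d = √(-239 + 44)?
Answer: -973*I*√195 ≈ -13587.0*I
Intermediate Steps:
d = I*√195 (d = √(-195) = I*√195 ≈ 13.964*I)
d*(-973) = (I*√195)*(-973) = -973*I*√195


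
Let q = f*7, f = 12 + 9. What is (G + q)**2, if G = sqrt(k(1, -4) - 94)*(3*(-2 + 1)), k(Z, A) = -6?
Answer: 20709 - 8820*I ≈ 20709.0 - 8820.0*I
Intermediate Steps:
f = 21
q = 147 (q = 21*7 = 147)
G = -30*I (G = sqrt(-6 - 94)*(3*(-2 + 1)) = sqrt(-100)*(3*(-1)) = (10*I)*(-3) = -30*I ≈ -30.0*I)
(G + q)**2 = (-30*I + 147)**2 = (147 - 30*I)**2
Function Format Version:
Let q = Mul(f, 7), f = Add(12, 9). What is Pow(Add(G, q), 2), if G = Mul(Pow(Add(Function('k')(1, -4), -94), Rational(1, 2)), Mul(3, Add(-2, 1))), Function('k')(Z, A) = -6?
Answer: Add(20709, Mul(-8820, I)) ≈ Add(20709., Mul(-8820.0, I))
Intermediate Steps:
f = 21
q = 147 (q = Mul(21, 7) = 147)
G = Mul(-30, I) (G = Mul(Pow(Add(-6, -94), Rational(1, 2)), Mul(3, Add(-2, 1))) = Mul(Pow(-100, Rational(1, 2)), Mul(3, -1)) = Mul(Mul(10, I), -3) = Mul(-30, I) ≈ Mul(-30.000, I))
Pow(Add(G, q), 2) = Pow(Add(Mul(-30, I), 147), 2) = Pow(Add(147, Mul(-30, I)), 2)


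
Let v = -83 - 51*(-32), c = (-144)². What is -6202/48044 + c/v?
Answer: 493316743/37210078 ≈ 13.258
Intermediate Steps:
c = 20736
v = 1549 (v = -83 + 1632 = 1549)
-6202/48044 + c/v = -6202/48044 + 20736/1549 = -6202*1/48044 + 20736*(1/1549) = -3101/24022 + 20736/1549 = 493316743/37210078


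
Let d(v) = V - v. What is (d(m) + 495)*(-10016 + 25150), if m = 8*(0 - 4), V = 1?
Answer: 7990752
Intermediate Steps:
m = -32 (m = 8*(-4) = -32)
d(v) = 1 - v
(d(m) + 495)*(-10016 + 25150) = ((1 - 1*(-32)) + 495)*(-10016 + 25150) = ((1 + 32) + 495)*15134 = (33 + 495)*15134 = 528*15134 = 7990752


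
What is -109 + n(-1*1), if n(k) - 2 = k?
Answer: -108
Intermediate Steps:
n(k) = 2 + k
-109 + n(-1*1) = -109 + (2 - 1*1) = -109 + (2 - 1) = -109 + 1 = -108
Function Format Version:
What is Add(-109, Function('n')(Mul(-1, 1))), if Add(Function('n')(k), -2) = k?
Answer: -108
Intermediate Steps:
Function('n')(k) = Add(2, k)
Add(-109, Function('n')(Mul(-1, 1))) = Add(-109, Add(2, Mul(-1, 1))) = Add(-109, Add(2, -1)) = Add(-109, 1) = -108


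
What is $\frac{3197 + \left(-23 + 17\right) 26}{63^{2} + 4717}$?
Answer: $\frac{3041}{8686} \approx 0.3501$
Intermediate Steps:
$\frac{3197 + \left(-23 + 17\right) 26}{63^{2} + 4717} = \frac{3197 - 156}{3969 + 4717} = \frac{3197 - 156}{8686} = 3041 \cdot \frac{1}{8686} = \frac{3041}{8686}$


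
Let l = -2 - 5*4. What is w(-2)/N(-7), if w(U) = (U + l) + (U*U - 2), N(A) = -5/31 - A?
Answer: -341/106 ≈ -3.2170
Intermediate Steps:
N(A) = -5/31 - A (N(A) = -5*1/31 - A = -5/31 - A)
l = -22 (l = -2 - 20 = -22)
w(U) = -24 + U + U² (w(U) = (U - 22) + (U*U - 2) = (-22 + U) + (U² - 2) = (-22 + U) + (-2 + U²) = -24 + U + U²)
w(-2)/N(-7) = (-24 - 2 + (-2)²)/(-5/31 - 1*(-7)) = (-24 - 2 + 4)/(-5/31 + 7) = -22/212/31 = -22*31/212 = -341/106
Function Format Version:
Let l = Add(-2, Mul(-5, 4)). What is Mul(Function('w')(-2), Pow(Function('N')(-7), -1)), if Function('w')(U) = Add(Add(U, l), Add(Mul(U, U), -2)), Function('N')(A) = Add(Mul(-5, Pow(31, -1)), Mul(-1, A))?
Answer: Rational(-341, 106) ≈ -3.2170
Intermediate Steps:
Function('N')(A) = Add(Rational(-5, 31), Mul(-1, A)) (Function('N')(A) = Add(Mul(-5, Rational(1, 31)), Mul(-1, A)) = Add(Rational(-5, 31), Mul(-1, A)))
l = -22 (l = Add(-2, -20) = -22)
Function('w')(U) = Add(-24, U, Pow(U, 2)) (Function('w')(U) = Add(Add(U, -22), Add(Mul(U, U), -2)) = Add(Add(-22, U), Add(Pow(U, 2), -2)) = Add(Add(-22, U), Add(-2, Pow(U, 2))) = Add(-24, U, Pow(U, 2)))
Mul(Function('w')(-2), Pow(Function('N')(-7), -1)) = Mul(Add(-24, -2, Pow(-2, 2)), Pow(Add(Rational(-5, 31), Mul(-1, -7)), -1)) = Mul(Add(-24, -2, 4), Pow(Add(Rational(-5, 31), 7), -1)) = Mul(-22, Pow(Rational(212, 31), -1)) = Mul(-22, Rational(31, 212)) = Rational(-341, 106)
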